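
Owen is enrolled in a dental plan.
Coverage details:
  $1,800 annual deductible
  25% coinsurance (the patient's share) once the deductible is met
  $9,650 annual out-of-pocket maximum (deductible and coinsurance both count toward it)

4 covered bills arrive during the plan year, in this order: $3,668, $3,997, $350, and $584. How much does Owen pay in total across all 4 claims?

$3,499.75

Bill 1, $3,668: $1,800 to deductible, leaving $1,868; patient's 25% is $467. Patient pays $2,267; OOP now $2,267.
Bill 2, $3,997: deductible met; 25% of $3,997 = $999.25. Cost to patient: $999.25. OOP to date $3,266.25.
Bill 3, $350: deductible met; 25% of $350 = $87.50. Cost to patient: $87.50. OOP to date $3,353.75.
Bill 4, $584: 25% coinsurance on $584 = $146. Cost to patient: $146. OOP to date $3,499.75.
Summing the patient's payments: $2,267 + $999.25 + $87.50 + $146 = $3,499.75.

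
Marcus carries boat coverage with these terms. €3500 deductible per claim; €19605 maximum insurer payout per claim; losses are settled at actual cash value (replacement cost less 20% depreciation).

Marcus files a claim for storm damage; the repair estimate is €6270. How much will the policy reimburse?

€1516

Depreciate 20%: the covered value is €6270 × 0.8 = €5016.
After the deductible, €5016 − €3500 = €1516 remains.
€1516 is within the €19605 limit, so the insurer pays €1516.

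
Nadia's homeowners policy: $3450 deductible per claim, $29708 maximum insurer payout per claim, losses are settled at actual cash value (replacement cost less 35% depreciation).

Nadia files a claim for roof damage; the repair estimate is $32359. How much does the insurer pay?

Depreciate 35%: the covered value is $32359 × 0.65 = $21033.35.
Less the $3450 deductible: $21033.35 − $3450 = $17583.35.
$17583.35 ≤ $29708, so the limit doesn't bind; insurer pays $17583.35.

$17583.35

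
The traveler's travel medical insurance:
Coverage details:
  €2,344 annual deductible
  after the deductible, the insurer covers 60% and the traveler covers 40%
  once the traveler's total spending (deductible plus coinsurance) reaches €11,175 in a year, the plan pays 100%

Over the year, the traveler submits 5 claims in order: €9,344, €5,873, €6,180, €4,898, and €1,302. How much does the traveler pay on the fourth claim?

Claim 1 (€9,344): deductible takes €2,344, €7,000 remains; traveler's 40% is €2,800. Traveler pays €5,144; OOP now €5,144.
Claim 2 (€5,873): deductible met; 40% of €5,873 = €2,349.20. Cost to traveler: €2,349.20. OOP to date €7,493.20.
Claim 3 (€6,180): deductible met; 40% of €6,180 = €2,472. Cost to traveler: €2,472. OOP to date €9,965.20.
Claim 4 (€4,898): 40% coinsurance on €4,898 = €1,959.20. Adding that to €9,965.20 gives €11,924.40, past the €11,175 cap; traveler pays only €11,175 − €9,965.20 = €1,209.80.

€1,209.80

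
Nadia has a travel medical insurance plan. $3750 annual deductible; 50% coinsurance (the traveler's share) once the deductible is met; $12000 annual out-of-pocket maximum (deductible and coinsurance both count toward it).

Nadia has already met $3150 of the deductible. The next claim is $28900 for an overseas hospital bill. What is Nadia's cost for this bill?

$8850

$3150 of the $3750 deductible is already met, leaving $600.
After the $600 deductible portion, $28900 − $600 = $28300 is subject to coinsurance.
50% of $28300 = $14150 falls to the traveler.
That puts the traveler's cost at $600 + $14150 = $14750 before any cap.
Year-to-date out-of-pocket would reach $3150 + $14750 = $17900, above the $12000 maximum, so the traveler pays only $12000 − $3150 = $8850.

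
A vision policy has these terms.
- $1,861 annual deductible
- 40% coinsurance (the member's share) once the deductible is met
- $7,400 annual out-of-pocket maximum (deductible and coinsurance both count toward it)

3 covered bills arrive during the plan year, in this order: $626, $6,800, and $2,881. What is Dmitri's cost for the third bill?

Claim 1 — $626: entire amount goes to the deductible. Member owes $626 (running OOP $626).
Claim 2 — $6,800: $1,235 finishes the deductible; $5,565 goes to coinsurance; 40% of $5,565 = $2,226. Cost to member: $3,461. OOP to date $4,087.
Claim 3 — $2,881: 40% coinsurance on $2,881 = $1,152.40. Cost to member: $1,152.40. OOP to date $5,239.40.

$1,152.40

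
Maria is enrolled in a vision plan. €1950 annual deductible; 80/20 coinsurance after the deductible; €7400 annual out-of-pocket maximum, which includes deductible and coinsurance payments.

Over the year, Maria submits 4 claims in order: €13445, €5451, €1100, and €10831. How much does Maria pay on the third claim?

Bill 1, €13445: €1950 finishes the deductible; €11495 goes to coinsurance; member's 20% is €2299. Member owes €4249 (running OOP €4249).
Bill 2, €5451: deductible already satisfied, so member's share is 20% × €5451 = €1090.20. Member owes €1090.20 (running OOP €5339.20).
Bill 3, €1100: deductible met; 20% of €1100 = €220. Member pays €220; OOP now €5559.20.

€220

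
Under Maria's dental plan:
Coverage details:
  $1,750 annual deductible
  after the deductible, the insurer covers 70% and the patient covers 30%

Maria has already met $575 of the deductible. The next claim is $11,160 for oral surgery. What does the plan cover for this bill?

Remaining deductible: $1,750 − $575 = $1,175.
After the $1,175 deductible portion, $11,160 − $1,175 = $9,985 is subject to coinsurance.
Patient's 30% share of $9,985 is $2,995.50.
That puts the patient's cost at $1,175 + $2,995.50 = $4,170.50.
The insurer covers the remainder: $11,160 − $4,170.50 = $6,989.50.

$6,989.50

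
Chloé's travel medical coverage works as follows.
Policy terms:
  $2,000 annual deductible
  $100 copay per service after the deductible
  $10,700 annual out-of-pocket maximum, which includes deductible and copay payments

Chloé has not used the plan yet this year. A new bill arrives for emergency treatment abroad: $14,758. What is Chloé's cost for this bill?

Deductible not yet touched, so the first $2,000 of the bill goes to the deductible.
That leaves $14,758 − $2,000 = $12,758 for the copay.
Copay on this service: $100.
That puts the traveler's cost at $2,000 + $100 = $2,100 before any cap.
Cumulative spending $0 + $2,100 = $2,100 stays under the $10,700 maximum.

$2,100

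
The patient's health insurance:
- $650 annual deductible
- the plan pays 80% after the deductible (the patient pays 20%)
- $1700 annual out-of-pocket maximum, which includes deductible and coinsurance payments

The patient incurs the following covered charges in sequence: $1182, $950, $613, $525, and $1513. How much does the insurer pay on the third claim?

Claim 1 — $1182: $650 to deductible, leaving $532; patient's 20% is $106.40. Cost to patient: $756.40. OOP to date $756.40. Insurer: $1182 − $756.40 = $425.60.
Claim 2 — $950: 20% coinsurance on $950 = $190. Cost to patient: $190. OOP to date $946.40. Plan pays $950 − $190 = $760.
Claim 3 — $613: 20% coinsurance on $613 = $122.60. Cost to patient: $122.60. OOP to date $1069. Plan pays $613 − $122.60 = $490.40.

$490.40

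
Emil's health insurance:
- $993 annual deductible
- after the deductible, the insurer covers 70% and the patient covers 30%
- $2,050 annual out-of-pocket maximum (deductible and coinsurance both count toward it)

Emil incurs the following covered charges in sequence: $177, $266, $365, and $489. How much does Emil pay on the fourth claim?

$276.20

#1 ($177): fully absorbed by the deductible. Patient pays $177; OOP now $177.
#2 ($266): fully absorbed by the deductible. Patient pays $266; OOP now $443.
#3 ($365): all of it applies to the deductible. Patient pays $365; OOP now $808.
#4 ($489): deductible takes $185, $304 remains; 30% of $304 = $91.20. Patient owes $276.20 (running OOP $1,084.20).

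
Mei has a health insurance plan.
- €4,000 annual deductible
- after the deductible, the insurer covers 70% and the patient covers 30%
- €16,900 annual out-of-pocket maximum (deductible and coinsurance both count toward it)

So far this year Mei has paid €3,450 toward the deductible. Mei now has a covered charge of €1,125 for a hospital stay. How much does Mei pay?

€722.50

€3,450 of the €4,000 deductible is already met, leaving €550.
The remaining €575 (= €1,125 − €550) moves to coinsurance.
Coinsurance: €575 × 30% = €172.50.
That puts the patient's cost at €550 + €172.50 = €722.50 before any cap.
Total out-of-pocket so far would be €3,450 + €722.50 = €4,172.50, below the €16,900 cap — no reduction.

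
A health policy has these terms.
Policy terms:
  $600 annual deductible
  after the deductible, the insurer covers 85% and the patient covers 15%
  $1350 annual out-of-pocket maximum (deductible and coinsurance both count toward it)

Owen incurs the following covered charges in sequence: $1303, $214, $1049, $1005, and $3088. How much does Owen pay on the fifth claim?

Claim 1 ($1303): deductible takes $600, $703 remains; patient's 15% is $105.45. Patient owes $705.45 (running OOP $705.45).
Claim 2 ($214): deductible met; 15% of $214 = $32.10. Patient pays $32.10; OOP now $737.55.
Claim 3 ($1049): 15% coinsurance on $1049 = $157.35. Patient owes $157.35 (running OOP $894.90).
Claim 4 ($1005): deductible met; 15% of $1005 = $150.75. Cost to patient: $150.75. OOP to date $1045.65.
Claim 5 ($3088): deductible met; 15% of $3088 = $463.20. Adding that to $1045.65 gives $1508.85, past the $1350 cap; patient pays only $1350 − $1045.65 = $304.35.

$304.35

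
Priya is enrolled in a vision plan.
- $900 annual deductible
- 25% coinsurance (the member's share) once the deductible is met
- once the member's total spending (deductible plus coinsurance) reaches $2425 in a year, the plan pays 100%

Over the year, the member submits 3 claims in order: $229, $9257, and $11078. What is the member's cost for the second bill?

Claim 1 ($229): all of it applies to the deductible. Member pays $229; OOP now $229.
Claim 2 ($9257): $671 to deductible, leaving $8586; coinsurance $8586 × 25% = $2146.50. Claim cost before the cap: $671 + $2146.50 = $2817.50. Adding that to $229 gives $3046.50, past the $2425 cap; member pays only $2425 − $229 = $2196.

$2196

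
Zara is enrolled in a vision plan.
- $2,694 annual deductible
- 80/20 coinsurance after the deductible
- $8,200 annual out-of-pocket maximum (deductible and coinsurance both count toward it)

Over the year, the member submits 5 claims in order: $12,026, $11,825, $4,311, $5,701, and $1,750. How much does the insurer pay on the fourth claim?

Bill 1, $12,026: $2,694 finishes the deductible; $9,332 goes to coinsurance; member's 20% is $1,866.40. Member owes $4,560.40 (running OOP $4,560.40). Plan pays $12,026 − $4,560.40 = $7,465.60.
Bill 2, $11,825: deductible already satisfied, so member's share is 20% × $11,825 = $2,365. Member owes $2,365 (running OOP $6,925.40). Insurer: $11,825 − $2,365 = $9,460.
Bill 3, $4,311: deductible met; 20% of $4,311 = $862.20. Member owes $862.20 (running OOP $7,787.60). Plan pays $4,311 − $862.20 = $3,448.80.
Bill 4, $5,701: deductible already satisfied, so member's share is 20% × $5,701 = $1,140.20. Adding that to $7,787.60 gives $8,927.80, past the $8,200 cap; member pays only $8,200 − $7,787.60 = $412.40. Insurer: $5,701 − $412.40 = $5,288.60.

$5,288.60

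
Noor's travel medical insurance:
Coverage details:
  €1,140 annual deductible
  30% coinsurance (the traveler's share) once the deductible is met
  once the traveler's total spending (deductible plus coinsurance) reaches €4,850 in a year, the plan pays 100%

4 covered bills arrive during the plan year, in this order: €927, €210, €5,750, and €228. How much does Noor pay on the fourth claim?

#1 (€927): all of it applies to the deductible. Cost to traveler: €927. OOP to date €927.
#2 (€210): fully absorbed by the deductible. Traveler owes €210 (running OOP €1,137).
#3 (€5,750): €3 finishes the deductible; €5,747 goes to coinsurance; traveler's 30% is €1,724.10. Traveler owes €1,727.10 (running OOP €2,864.10).
#4 (€228): 30% coinsurance on €228 = €68.40. Cost to traveler: €68.40. OOP to date €2,932.50.

€68.40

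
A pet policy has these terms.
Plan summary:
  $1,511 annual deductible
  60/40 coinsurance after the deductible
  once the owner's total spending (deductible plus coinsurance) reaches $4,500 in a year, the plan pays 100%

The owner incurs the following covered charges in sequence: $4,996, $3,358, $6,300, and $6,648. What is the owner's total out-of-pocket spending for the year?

$4,500

Bill 1, $4,996: $1,511 to deductible, leaving $3,485; coinsurance $3,485 × 40% = $1,394. Owner owes $2,905 (running OOP $2,905).
Bill 2, $3,358: deductible already satisfied, so owner's share is 40% × $3,358 = $1,343.20. Owner pays $1,343.20; OOP now $4,248.20.
Bill 3, $6,300: deductible met; 40% of $6,300 = $2,520. Adding that to $4,248.20 gives $6,768.20, past the $4,500 cap; owner pays only $4,500 − $4,248.20 = $251.80.
Bill 4, $6,648: deductible met; 40% of $6,648 = $2,659.20. OOP would hit $7,159.20 > $4,500, so the cap limits the owner to $4,500 − $4,500 = $0.
Total paid by the owner: $2,905 + $1,343.20 + $251.80 + $0 = $4,500.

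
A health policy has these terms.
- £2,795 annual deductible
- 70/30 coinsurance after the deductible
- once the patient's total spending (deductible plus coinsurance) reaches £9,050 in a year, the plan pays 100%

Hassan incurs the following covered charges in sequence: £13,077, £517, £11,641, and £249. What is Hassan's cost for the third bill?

£3,015.30

Claim 1 (£13,077): £2,795 finishes the deductible; £10,282 goes to coinsurance; 30% of £10,282 = £3,084.60. Patient pays £5,879.60; OOP now £5,879.60.
Claim 2 (£517): 30% coinsurance on £517 = £155.10. Patient owes £155.10 (running OOP £6,034.70).
Claim 3 (£11,641): deductible already satisfied, so patient's share is 30% × £11,641 = £3,492.30. OOP would hit £9,527 > £9,050, so the cap limits the patient to £9,050 − £6,034.70 = £3,015.30.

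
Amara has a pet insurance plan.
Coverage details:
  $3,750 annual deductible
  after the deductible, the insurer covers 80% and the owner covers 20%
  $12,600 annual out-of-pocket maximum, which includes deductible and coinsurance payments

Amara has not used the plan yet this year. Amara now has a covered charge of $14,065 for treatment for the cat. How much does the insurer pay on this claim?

$8,252

The full $3,750 deductible is still open; $3,750 of this bill applies to it.
After the $3,750 deductible portion, $14,065 − $3,750 = $10,315 is subject to coinsurance.
Owner's 20% share of $10,315 is $2,063.
So the owner owes $3,750 + $2,063 = $5,813 before any cap.
Total out-of-pocket so far would be $0 + $5,813 = $5,813, below the $12,600 cap — no reduction.
Insurer pays the balance: $14,065 − $5,813 = $8,252.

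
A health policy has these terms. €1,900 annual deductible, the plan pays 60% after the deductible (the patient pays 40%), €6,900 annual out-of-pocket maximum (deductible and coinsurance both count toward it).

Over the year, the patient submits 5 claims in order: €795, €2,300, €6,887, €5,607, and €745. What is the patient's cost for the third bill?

€2,754.80

Bill 1, €795: fully absorbed by the deductible. Patient pays €795; OOP now €795.
Bill 2, €2,300: €1,105 to deductible, leaving €1,195; 40% of €1,195 = €478. Cost to patient: €1,583. OOP to date €2,378.
Bill 3, €6,887: deductible already satisfied, so patient's share is 40% × €6,887 = €2,754.80. Patient pays €2,754.80; OOP now €5,132.80.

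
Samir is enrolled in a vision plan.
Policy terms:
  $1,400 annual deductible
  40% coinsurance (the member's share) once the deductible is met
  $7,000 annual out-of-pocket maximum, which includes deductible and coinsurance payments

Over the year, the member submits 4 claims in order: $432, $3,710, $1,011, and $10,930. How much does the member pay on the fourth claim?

$4,098.80

#1 ($432): fully absorbed by the deductible. Cost to member: $432. OOP to date $432.
#2 ($3,710): $968 to deductible, leaving $2,742; member's 40% is $1,096.80. Cost to member: $2,064.80. OOP to date $2,496.80.
#3 ($1,011): 40% coinsurance on $1,011 = $404.40. Member owes $404.40 (running OOP $2,901.20).
#4 ($10,930): deductible met; 40% of $10,930 = $4,372. OOP would hit $7,273.20 > $7,000, so the cap limits the member to $7,000 − $2,901.20 = $4,098.80.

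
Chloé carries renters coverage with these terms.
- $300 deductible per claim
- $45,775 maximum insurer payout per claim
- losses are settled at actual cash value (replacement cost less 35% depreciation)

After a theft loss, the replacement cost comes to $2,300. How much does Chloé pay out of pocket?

$1,105

Depreciate 35%: the covered value is $2,300 × 0.65 = $1,495.
After the deductible, $1,495 − $300 = $1,195 remains.
That's under the $45,775 cap, so the insurer reimburses the full $1,195.
The tenant bears the rest of the original loss: $2,300 − $1,195 = $1,105.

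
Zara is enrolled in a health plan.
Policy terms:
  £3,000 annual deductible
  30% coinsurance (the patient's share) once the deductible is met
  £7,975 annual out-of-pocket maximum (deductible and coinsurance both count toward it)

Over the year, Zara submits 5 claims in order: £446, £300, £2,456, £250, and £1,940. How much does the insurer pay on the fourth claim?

Claim 1 — £446: entire amount goes to the deductible. Patient owes £446 (running OOP £446). Plan pays £446 − £446 = £0.
Claim 2 — £300: entire amount goes to the deductible. Patient pays £300; OOP now £746. Insurer: £300 − £300 = £0.
Claim 3 — £2,456: £2,254 finishes the deductible; £202 goes to coinsurance; patient's 30% is £60.60. Patient owes £2,314.60 (running OOP £3,060.60). Insurer: £2,456 − £2,314.60 = £141.40.
Claim 4 — £250: 30% coinsurance on £250 = £75. Cost to patient: £75. OOP to date £3,135.60. Plan pays £250 − £75 = £175.

£175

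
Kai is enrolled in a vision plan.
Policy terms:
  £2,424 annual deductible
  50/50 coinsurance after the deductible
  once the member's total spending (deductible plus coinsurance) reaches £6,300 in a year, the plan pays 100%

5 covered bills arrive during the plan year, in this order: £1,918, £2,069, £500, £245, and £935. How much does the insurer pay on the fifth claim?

£467.50

Bill 1, £1,918: fully absorbed by the deductible. Cost to member: £1,918. OOP to date £1,918. Insurer: £1,918 − £1,918 = £0.
Bill 2, £2,069: £506 finishes the deductible; £1,563 goes to coinsurance; 50% of £1,563 = £781.50. Member pays £1,287.50; OOP now £3,205.50. Plan pays £2,069 − £1,287.50 = £781.50.
Bill 3, £500: deductible met; 50% of £500 = £250. Cost to member: £250. OOP to date £3,455.50. Plan pays £500 − £250 = £250.
Bill 4, £245: deductible met; 50% of £245 = £122.50. Member owes £122.50 (running OOP £3,578). Insurer: £245 − £122.50 = £122.50.
Bill 5, £935: deductible met; 50% of £935 = £467.50. Member pays £467.50; OOP now £4,045.50. Plan pays £935 − £467.50 = £467.50.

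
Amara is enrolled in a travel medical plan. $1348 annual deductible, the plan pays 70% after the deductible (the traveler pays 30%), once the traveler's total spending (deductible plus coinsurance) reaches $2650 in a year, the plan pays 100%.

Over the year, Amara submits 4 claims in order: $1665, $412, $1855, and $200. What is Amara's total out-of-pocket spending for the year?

Claim 1 ($1665): $1348 finishes the deductible; $317 goes to coinsurance; coinsurance $317 × 30% = $95.10. Cost to traveler: $1443.10. OOP to date $1443.10.
Claim 2 ($412): 30% coinsurance on $412 = $123.60. Traveler pays $123.60; OOP now $1566.70.
Claim 3 ($1855): deductible already satisfied, so traveler's share is 30% × $1855 = $556.50. Traveler pays $556.50; OOP now $2123.20.
Claim 4 ($200): 30% coinsurance on $200 = $60. Traveler pays $60; OOP now $2183.20.
Summing the traveler's payments: $1443.10 + $123.60 + $556.50 + $60 = $2183.20.

$2183.20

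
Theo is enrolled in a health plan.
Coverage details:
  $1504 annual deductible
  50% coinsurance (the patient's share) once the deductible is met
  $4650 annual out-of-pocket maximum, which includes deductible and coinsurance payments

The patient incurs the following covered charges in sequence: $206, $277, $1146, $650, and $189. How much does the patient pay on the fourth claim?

Bill 1, $206: fully absorbed by the deductible. Cost to patient: $206. OOP to date $206.
Bill 2, $277: fully absorbed by the deductible. Patient owes $277 (running OOP $483).
Bill 3, $1146: deductible takes $1021, $125 remains; 50% of $125 = $62.50. Patient owes $1083.50 (running OOP $1566.50).
Bill 4, $650: deductible already satisfied, so patient's share is 50% × $650 = $325. Cost to patient: $325. OOP to date $1891.50.

$325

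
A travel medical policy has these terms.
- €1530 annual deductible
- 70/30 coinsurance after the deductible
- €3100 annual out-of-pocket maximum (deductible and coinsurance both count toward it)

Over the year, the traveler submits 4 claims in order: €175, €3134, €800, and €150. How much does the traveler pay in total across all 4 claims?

#1 (€175): entire amount goes to the deductible. Cost to traveler: €175. OOP to date €175.
#2 (€3134): deductible takes €1355, €1779 remains; coinsurance €1779 × 30% = €533.70. Traveler owes €1888.70 (running OOP €2063.70).
#3 (€800): deductible met; 30% of €800 = €240. Cost to traveler: €240. OOP to date €2303.70.
#4 (€150): 30% coinsurance on €150 = €45. Traveler owes €45 (running OOP €2348.70).
Total paid by the traveler: €175 + €1888.70 + €240 + €45 = €2348.70.

€2348.70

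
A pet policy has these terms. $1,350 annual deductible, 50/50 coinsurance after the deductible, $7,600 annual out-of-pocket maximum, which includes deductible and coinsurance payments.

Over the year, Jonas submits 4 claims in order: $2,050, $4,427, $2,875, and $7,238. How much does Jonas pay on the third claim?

Claim 1 ($2,050): deductible takes $1,350, $700 remains; owner's 50% is $350. Owner owes $1,700 (running OOP $1,700).
Claim 2 ($4,427): deductible already satisfied, so owner's share is 50% × $4,427 = $2,213.50. Owner owes $2,213.50 (running OOP $3,913.50).
Claim 3 ($2,875): 50% coinsurance on $2,875 = $1,437.50. Owner pays $1,437.50; OOP now $5,351.

$1,437.50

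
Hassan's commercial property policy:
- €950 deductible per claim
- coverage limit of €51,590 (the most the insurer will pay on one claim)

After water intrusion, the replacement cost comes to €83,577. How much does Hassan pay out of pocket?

€31,987

After the deductible, €83,577 − €950 = €82,627 remains.
Since €82,627 > €51,590, the payout is capped at €51,590.
Business's share is the uncovered remainder: €83,577 − €51,590 = €31,987.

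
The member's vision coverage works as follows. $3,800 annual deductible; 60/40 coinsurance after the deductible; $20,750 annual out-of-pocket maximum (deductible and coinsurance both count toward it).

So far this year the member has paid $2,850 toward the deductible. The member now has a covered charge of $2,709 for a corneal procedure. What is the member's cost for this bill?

$2,850 of the $3,800 deductible is already met, leaving $950.
The remaining $1,759 (= $2,709 − $950) moves to coinsurance.
40% of $1,759 = $703.60 falls to the member.
That puts the member's cost at $950 + $703.60 = $1,653.60 before any cap.
Year-to-date out-of-pocket becomes $2,850 + $1,653.60 = $4,503.60, still under the $20,750 maximum, so no cap applies.

$1,653.60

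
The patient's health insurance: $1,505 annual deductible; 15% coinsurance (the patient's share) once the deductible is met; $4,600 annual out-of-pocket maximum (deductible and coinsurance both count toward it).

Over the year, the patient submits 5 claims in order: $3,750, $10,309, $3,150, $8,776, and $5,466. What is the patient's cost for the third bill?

$472.50

#1 ($3,750): $1,505 to deductible, leaving $2,245; 15% of $2,245 = $336.75. Patient pays $1,841.75; OOP now $1,841.75.
#2 ($10,309): 15% coinsurance on $10,309 = $1,546.35. Patient owes $1,546.35 (running OOP $3,388.10).
#3 ($3,150): deductible met; 15% of $3,150 = $472.50. Patient pays $472.50; OOP now $3,860.60.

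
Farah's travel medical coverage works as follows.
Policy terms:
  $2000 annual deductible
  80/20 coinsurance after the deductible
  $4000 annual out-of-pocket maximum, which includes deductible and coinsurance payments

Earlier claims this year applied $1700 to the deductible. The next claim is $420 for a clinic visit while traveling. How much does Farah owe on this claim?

$324

Remaining deductible: $2000 − $1700 = $300.
After the $300 deductible portion, $420 − $300 = $120 is subject to coinsurance.
Coinsurance: $120 × 20% = $24.
So the traveler owes $300 + $24 = $324 before any cap.
Cumulative spending $1700 + $324 = $2024 stays under the $4000 maximum.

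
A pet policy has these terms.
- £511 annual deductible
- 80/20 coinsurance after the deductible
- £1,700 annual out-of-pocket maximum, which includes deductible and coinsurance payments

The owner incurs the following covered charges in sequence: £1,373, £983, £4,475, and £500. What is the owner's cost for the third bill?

£820

Claim 1 (£1,373): £511 to deductible, leaving £862; 20% of £862 = £172.40. Owner pays £683.40; OOP now £683.40.
Claim 2 (£983): 20% coinsurance on £983 = £196.60. Cost to owner: £196.60. OOP to date £880.
Claim 3 (£4,475): deductible met; 20% of £4,475 = £895. Adding that to £880 gives £1,775, past the £1,700 cap; owner pays only £1,700 − £880 = £820.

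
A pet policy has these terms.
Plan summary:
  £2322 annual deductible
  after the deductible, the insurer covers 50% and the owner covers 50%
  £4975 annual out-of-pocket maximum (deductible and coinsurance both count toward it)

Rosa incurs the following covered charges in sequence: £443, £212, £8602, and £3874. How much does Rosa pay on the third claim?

Claim 1 — £443: fully absorbed by the deductible. Owner owes £443 (running OOP £443).
Claim 2 — £212: entire amount goes to the deductible. Owner pays £212; OOP now £655.
Claim 3 — £8602: £1667 to deductible, leaving £6935; 50% of £6935 = £3467.50. Together that's £1667 + £3467.50 = £5134.50. That would push OOP to £5789.50, over the £4975 cap, so owner pays £4975 − £655 = £4320.

£4320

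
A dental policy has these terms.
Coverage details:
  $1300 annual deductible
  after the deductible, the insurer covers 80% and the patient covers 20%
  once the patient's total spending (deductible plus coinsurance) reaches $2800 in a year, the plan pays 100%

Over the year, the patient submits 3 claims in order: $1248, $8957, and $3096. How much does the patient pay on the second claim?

Bill 1, $1248: fully absorbed by the deductible. Patient owes $1248 (running OOP $1248).
Bill 2, $8957: $52 finishes the deductible; $8905 goes to coinsurance; coinsurance $8905 × 20% = $1781. Claim cost before the cap: $52 + $1781 = $1833. That would push OOP to $3081, over the $2800 cap, so patient pays $2800 − $1248 = $1552.

$1552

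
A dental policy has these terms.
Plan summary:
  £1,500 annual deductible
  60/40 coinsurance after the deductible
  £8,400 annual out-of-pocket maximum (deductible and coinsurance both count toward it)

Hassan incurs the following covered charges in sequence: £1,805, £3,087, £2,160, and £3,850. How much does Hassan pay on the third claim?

Claim 1 — £1,805: £1,500 finishes the deductible; £305 goes to coinsurance; coinsurance £305 × 40% = £122. Patient pays £1,622; OOP now £1,622.
Claim 2 — £3,087: deductible already satisfied, so patient's share is 40% × £3,087 = £1,234.80. Patient pays £1,234.80; OOP now £2,856.80.
Claim 3 — £2,160: deductible already satisfied, so patient's share is 40% × £2,160 = £864. Patient owes £864 (running OOP £3,720.80).

£864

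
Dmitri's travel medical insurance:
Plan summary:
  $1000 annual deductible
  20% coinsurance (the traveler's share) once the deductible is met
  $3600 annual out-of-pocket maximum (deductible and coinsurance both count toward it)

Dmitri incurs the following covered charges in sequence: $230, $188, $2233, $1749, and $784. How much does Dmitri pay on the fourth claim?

$349.80

Claim 1 — $230: entire amount goes to the deductible. Traveler pays $230; OOP now $230.
Claim 2 — $188: entire amount goes to the deductible. Traveler pays $188; OOP now $418.
Claim 3 — $2233: deductible takes $582, $1651 remains; coinsurance $1651 × 20% = $330.20. Traveler owes $912.20 (running OOP $1330.20).
Claim 4 — $1749: deductible already satisfied, so traveler's share is 20% × $1749 = $349.80. Traveler pays $349.80; OOP now $1680.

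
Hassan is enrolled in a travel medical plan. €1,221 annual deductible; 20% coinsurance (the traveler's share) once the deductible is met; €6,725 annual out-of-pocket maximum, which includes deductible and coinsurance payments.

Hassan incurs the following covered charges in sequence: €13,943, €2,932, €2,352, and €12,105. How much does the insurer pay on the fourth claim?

Claim 1 — €13,943: €1,221 to deductible, leaving €12,722; 20% of €12,722 = €2,544.40. Traveler pays €3,765.40; OOP now €3,765.40. Insurer: €13,943 − €3,765.40 = €10,177.60.
Claim 2 — €2,932: deductible already satisfied, so traveler's share is 20% × €2,932 = €586.40. Traveler pays €586.40; OOP now €4,351.80. Insurer: €2,932 − €586.40 = €2,345.60.
Claim 3 — €2,352: 20% coinsurance on €2,352 = €470.40. Traveler owes €470.40 (running OOP €4,822.20). Insurer: €2,352 − €470.40 = €1,881.60.
Claim 4 — €12,105: 20% coinsurance on €12,105 = €2,421. Adding that to €4,822.20 gives €7,243.20, past the €6,725 cap; traveler pays only €6,725 − €4,822.20 = €1,902.80. Insurer: €12,105 − €1,902.80 = €10,202.20.

€10,202.20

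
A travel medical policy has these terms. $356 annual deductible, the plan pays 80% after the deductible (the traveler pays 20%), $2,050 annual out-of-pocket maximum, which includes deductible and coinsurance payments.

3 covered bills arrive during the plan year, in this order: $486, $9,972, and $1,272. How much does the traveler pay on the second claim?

#1 ($486): deductible takes $356, $130 remains; 20% of $130 = $26. Traveler owes $382 (running OOP $382).
#2 ($9,972): deductible already satisfied, so traveler's share is 20% × $9,972 = $1,994.40. That would push OOP to $2,376.40, over the $2,050 cap, so traveler pays $2,050 − $382 = $1,668.

$1,668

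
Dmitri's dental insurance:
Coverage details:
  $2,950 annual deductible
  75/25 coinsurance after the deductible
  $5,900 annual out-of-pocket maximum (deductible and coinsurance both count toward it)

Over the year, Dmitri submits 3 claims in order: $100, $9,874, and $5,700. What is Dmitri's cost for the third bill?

$1,194

Bill 1, $100: all of it applies to the deductible. Cost to patient: $100. OOP to date $100.
Bill 2, $9,874: deductible takes $2,850, $7,024 remains; patient's 25% is $1,756. Patient owes $4,606 (running OOP $4,706).
Bill 3, $5,700: 25% coinsurance on $5,700 = $1,425. Adding that to $4,706 gives $6,131, past the $5,900 cap; patient pays only $5,900 − $4,706 = $1,194.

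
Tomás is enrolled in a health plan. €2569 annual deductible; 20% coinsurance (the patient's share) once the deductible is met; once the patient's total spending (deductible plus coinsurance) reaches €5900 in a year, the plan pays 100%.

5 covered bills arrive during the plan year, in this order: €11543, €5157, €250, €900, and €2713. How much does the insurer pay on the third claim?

€200

Claim 1 — €11543: €2569 to deductible, leaving €8974; coinsurance €8974 × 20% = €1794.80. Patient owes €4363.80 (running OOP €4363.80). Plan pays €11543 − €4363.80 = €7179.20.
Claim 2 — €5157: deductible met; 20% of €5157 = €1031.40. Patient owes €1031.40 (running OOP €5395.20). Plan pays €5157 − €1031.40 = €4125.60.
Claim 3 — €250: deductible already satisfied, so patient's share is 20% × €250 = €50. Patient pays €50; OOP now €5445.20. Insurer: €250 − €50 = €200.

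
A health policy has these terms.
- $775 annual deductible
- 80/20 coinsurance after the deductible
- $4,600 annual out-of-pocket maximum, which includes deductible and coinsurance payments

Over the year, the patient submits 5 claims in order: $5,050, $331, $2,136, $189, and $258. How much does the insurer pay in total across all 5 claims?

$5,751.20

Bill 1, $5,050: $775 to deductible, leaving $4,275; patient's 20% is $855. Patient owes $1,630 (running OOP $1,630). Insurer: $5,050 − $1,630 = $3,420.
Bill 2, $331: 20% coinsurance on $331 = $66.20. Cost to patient: $66.20. OOP to date $1,696.20. Insurer: $331 − $66.20 = $264.80.
Bill 3, $2,136: deductible met; 20% of $2,136 = $427.20. Cost to patient: $427.20. OOP to date $2,123.40. Insurer: $2,136 − $427.20 = $1,708.80.
Bill 4, $189: deductible already satisfied, so patient's share is 20% × $189 = $37.80. Cost to patient: $37.80. OOP to date $2,161.20. Insurer: $189 − $37.80 = $151.20.
Bill 5, $258: 20% coinsurance on $258 = $51.60. Patient owes $51.60 (running OOP $2,212.80). Insurer: $258 − $51.60 = $206.40.
Insurer total = bills − patient's total = $7,964 − $2,212.80 = $5,751.20.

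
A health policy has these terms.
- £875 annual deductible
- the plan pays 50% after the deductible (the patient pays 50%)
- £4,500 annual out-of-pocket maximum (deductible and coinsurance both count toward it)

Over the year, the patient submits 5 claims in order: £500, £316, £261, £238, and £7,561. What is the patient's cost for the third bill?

£160

Bill 1, £500: entire amount goes to the deductible. Patient pays £500; OOP now £500.
Bill 2, £316: all of it applies to the deductible. Cost to patient: £316. OOP to date £816.
Bill 3, £261: £59 finishes the deductible; £202 goes to coinsurance; patient's 50% is £101. Patient pays £160; OOP now £976.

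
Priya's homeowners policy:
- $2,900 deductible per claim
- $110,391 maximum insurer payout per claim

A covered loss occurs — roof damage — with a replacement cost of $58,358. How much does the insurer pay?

After the deductible, $58,358 − $2,900 = $55,458 remains.
$55,458 ≤ $110,391, so the limit doesn't bind; insurer pays $55,458.

$55,458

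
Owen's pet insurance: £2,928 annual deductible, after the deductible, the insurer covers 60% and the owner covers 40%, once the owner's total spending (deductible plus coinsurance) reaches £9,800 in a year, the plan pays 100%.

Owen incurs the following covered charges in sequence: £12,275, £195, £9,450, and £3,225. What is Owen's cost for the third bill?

£3,055.20

Claim 1 (£12,275): £2,928 to deductible, leaving £9,347; coinsurance £9,347 × 40% = £3,738.80. Owner owes £6,666.80 (running OOP £6,666.80).
Claim 2 (£195): deductible already satisfied, so owner's share is 40% × £195 = £78. Owner owes £78 (running OOP £6,744.80).
Claim 3 (£9,450): deductible already satisfied, so owner's share is 40% × £9,450 = £3,780. That would push OOP to £10,524.80, over the £9,800 cap, so owner pays £9,800 − £6,744.80 = £3,055.20.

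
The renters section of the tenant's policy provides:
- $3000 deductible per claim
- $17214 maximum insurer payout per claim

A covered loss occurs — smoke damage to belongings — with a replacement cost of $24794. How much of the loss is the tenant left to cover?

Less the $3000 deductible: $24794 − $3000 = $21794.
$21794 exceeds the $17214 limit, so the insurer pays the limit: $17214.
Tenant's share is the uncovered remainder: $24794 − $17214 = $7580.

$7580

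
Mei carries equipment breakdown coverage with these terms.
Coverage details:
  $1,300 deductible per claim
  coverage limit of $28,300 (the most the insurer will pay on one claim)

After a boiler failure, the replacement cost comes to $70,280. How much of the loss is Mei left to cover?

$41,980

Less the $1,300 deductible: $70,280 − $1,300 = $68,980.
The $28,300 per-incident cap binds; insurer pays $28,300.
Out of pocket: $70,280 − $28,300 = $41,980.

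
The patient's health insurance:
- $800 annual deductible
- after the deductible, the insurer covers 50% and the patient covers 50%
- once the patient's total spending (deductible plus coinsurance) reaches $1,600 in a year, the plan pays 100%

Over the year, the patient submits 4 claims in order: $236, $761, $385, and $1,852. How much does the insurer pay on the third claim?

Bill 1, $236: entire amount goes to the deductible. Patient owes $236 (running OOP $236). Plan pays $236 − $236 = $0.
Bill 2, $761: deductible takes $564, $197 remains; patient's 50% is $98.50. Cost to patient: $662.50. OOP to date $898.50. Insurer: $761 − $662.50 = $98.50.
Bill 3, $385: deductible met; 50% of $385 = $192.50. Patient pays $192.50; OOP now $1,091. Plan pays $385 − $192.50 = $192.50.

$192.50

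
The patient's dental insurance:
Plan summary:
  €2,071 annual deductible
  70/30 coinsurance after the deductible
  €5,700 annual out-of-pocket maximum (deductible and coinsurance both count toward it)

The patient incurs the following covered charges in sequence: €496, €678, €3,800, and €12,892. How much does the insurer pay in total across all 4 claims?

€12,166

Claim 1 — €496: entire amount goes to the deductible. Patient pays €496; OOP now €496. Plan pays €496 − €496 = €0.
Claim 2 — €678: entire amount goes to the deductible. Patient pays €678; OOP now €1,174. Insurer: €678 − €678 = €0.
Claim 3 — €3,800: €897 finishes the deductible; €2,903 goes to coinsurance; 30% of €2,903 = €870.90. Patient pays €1,767.90; OOP now €2,941.90. Plan pays €3,800 − €1,767.90 = €2,032.10.
Claim 4 — €12,892: deductible already satisfied, so patient's share is 30% × €12,892 = €3,867.60. That would push OOP to €6,809.50, over the €5,700 cap, so patient pays €5,700 − €2,941.90 = €2,758.10. Plan pays €12,892 − €2,758.10 = €10,133.90.
Insurer total = bills − patient's total = €17,866 − €5,700 = €12,166.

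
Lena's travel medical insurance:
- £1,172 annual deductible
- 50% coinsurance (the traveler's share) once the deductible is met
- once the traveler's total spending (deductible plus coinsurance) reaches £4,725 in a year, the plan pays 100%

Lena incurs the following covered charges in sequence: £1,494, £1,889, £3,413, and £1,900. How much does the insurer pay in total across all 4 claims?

£3,971

#1 (£1,494): £1,172 to deductible, leaving £322; traveler's 50% is £161. Traveler pays £1,333; OOP now £1,333. Plan pays £1,494 − £1,333 = £161.
#2 (£1,889): deductible already satisfied, so traveler's share is 50% × £1,889 = £944.50. Traveler pays £944.50; OOP now £2,277.50. Insurer: £1,889 − £944.50 = £944.50.
#3 (£3,413): 50% coinsurance on £3,413 = £1,706.50. Cost to traveler: £1,706.50. OOP to date £3,984. Plan pays £3,413 − £1,706.50 = £1,706.50.
#4 (£1,900): 50% coinsurance on £1,900 = £950. Adding that to £3,984 gives £4,934, past the £4,725 cap; traveler pays only £4,725 − £3,984 = £741. Insurer: £1,900 − £741 = £1,159.
Insurer total = bills − traveler's total = £8,696 − £4,725 = £3,971.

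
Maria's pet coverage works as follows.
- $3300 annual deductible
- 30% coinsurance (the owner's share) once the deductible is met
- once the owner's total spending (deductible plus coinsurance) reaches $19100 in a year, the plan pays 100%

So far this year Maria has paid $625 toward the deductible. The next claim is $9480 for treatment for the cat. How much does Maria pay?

$4716.50

Deductible still to meet: $3300 − $625 = $2675.
That leaves $9480 − $2675 = $6805 for coinsurance.
Coinsurance: $6805 × 30% = $2041.50.
That puts the owner's cost at $2675 + $2041.50 = $4716.50 before any cap.
Total out-of-pocket so far would be $625 + $4716.50 = $5341.50, below the $19100 cap — no reduction.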